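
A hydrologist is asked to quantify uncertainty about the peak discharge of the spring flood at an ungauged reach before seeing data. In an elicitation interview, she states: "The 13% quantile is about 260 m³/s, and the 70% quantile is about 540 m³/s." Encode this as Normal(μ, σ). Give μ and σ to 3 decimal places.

μ = 451.053, σ = 169.616

For Normal(μ,σ), the p-quantile is μ + z_p·σ. Here z_{0.13} = -1.126, z_{0.7} = 0.5244.
So 260 = μ − 1.126σ and 540 = μ + 0.5244σ.
Subtracting: σ = (540 − 260)/(0.5244 − (-1.126)) = 169.616.
Then μ = 260 − (-1.126)·169.616 = 451.053.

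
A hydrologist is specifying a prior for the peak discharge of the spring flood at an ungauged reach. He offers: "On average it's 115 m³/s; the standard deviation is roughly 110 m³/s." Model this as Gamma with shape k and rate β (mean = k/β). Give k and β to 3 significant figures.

For Gamma(k, rate β): mean = k/β, variance = k/β², so CV = 1/√k.
CV = SD/mean = 110/115 = 0.9565, hence k = 1/CV² = 1.09.
Then β = k/mean = 1.09/115 = 0.0095.

k ≈ 1.09, β ≈ 0.0095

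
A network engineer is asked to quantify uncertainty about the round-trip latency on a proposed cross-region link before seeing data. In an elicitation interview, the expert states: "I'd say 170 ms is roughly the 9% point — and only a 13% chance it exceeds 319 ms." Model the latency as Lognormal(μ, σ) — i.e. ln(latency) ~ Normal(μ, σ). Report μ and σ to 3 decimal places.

If T ~ Lognormal(μ,σ) then ln T ~ Normal(μ,σ), so the p-quantile of ln T is μ + z_p·σ.
ln(170) = 5.136 and ln(319) = 5.765; z_{0.09} = -1.341, z_{0.87} = 1.126.
σ = (5.765 − 5.136)/(1.126 − (-1.341)) = 0.255.
μ = 5.136 − (-1.341)·0.255 = 5.478.

μ ≈ 5.478, σ ≈ 0.255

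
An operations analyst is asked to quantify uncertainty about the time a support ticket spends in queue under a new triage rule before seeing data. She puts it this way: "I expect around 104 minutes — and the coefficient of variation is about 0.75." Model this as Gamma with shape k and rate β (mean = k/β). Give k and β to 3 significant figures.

For Gamma(k, rate β): mean = k/β, variance = k/β², so CV = 1/√k.
CV = 0.75, hence k = 1/CV² = 1.78.
Then β = k/mean = 1.78/104 = 0.0171.

k ≈ 1.78, β ≈ 0.0171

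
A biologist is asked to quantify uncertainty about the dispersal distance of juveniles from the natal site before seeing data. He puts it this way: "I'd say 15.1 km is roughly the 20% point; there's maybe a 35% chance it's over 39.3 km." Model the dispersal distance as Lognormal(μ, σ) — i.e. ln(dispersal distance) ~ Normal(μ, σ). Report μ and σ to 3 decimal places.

If T ~ Lognormal(μ,σ) then ln T ~ Normal(μ,σ), so the p-quantile of ln T is μ + z_p·σ.
ln(15.1) = 2.715 and ln(39.3) = 3.671; z_{0.2} = -0.8416, z_{0.65} = 0.3853.
σ = (3.671 − 2.715)/(0.3853 − (-0.8416)) = 0.780.
μ = 2.715 − (-0.8416)·0.780 = 3.371.

μ ≈ 3.371, σ ≈ 0.780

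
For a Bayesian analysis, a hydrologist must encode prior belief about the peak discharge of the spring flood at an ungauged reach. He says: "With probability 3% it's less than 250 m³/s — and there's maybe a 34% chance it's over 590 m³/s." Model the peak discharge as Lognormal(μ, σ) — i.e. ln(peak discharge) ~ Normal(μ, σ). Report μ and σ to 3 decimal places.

If T ~ Lognormal(μ,σ) then ln T ~ Normal(μ,σ), so the p-quantile of ln T is μ + z_p·σ.
ln(250) = 5.521 and ln(590) = 6.38; z_{0.03} = -1.881, z_{0.66} = 0.4125.
σ = (6.38 − 5.521)/(0.4125 − (-1.881)) = 0.374.
μ = 5.521 − (-1.881)·0.374 = 6.226.

μ ≈ 6.226, σ ≈ 0.374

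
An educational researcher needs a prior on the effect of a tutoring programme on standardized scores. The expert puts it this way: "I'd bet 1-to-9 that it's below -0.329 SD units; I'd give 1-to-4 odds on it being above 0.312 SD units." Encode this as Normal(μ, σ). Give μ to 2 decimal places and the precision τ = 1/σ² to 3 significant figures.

μ = 0.06, τ = 11

The p-quantile of Normal(μ,σ) is μ + z_p·σ, with z_{0.1} = -1.282 and z_{0.8} = 0.8416.
Eliminate σ: μ = (z₂·x₁ − z₁·x₂)/(z₂ − z₁) = (0.8416·-0.329 − (-1.282)·0.312)/2.123 = 0.06.
Then σ = (x₂ − x₁)/(z₂ − z₁) = (0.312 − -0.329)/2.123 = 0.30.
Precision τ = 1/σ² = 1/0.3019² = 11.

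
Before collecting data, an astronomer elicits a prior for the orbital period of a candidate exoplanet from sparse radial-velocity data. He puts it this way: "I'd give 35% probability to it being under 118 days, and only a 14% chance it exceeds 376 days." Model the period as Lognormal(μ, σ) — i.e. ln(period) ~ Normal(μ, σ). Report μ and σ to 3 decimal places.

μ ≈ 5.075, σ ≈ 0.791

If T ~ Lognormal(μ,σ) then ln T ~ Normal(μ,σ), so the p-quantile of ln T is μ + z_p·σ.
ln(118) = 4.771 and ln(376) = 5.93; z_{0.35} = -0.3853, z_{0.86} = 1.08.
σ = (5.93 − 4.771)/(1.08 − (-0.3853)) = 0.791.
μ = 4.771 − (-0.3853)·0.791 = 5.075.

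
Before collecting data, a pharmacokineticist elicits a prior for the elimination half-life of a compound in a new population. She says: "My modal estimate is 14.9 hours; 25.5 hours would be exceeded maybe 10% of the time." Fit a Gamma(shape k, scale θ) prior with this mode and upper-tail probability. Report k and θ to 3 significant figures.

k ≈ 7.56, θ ≈ 2.27

Gamma(k,θ) with k>1 has mode (k−1)θ, so θ = 14.9/(k−1).
Need P(X < 25.5) = 0.9 with θ tied to k this way. Start at k = 2, θ = 14.9: P(X<25.5) ≈ 0.510.
Too low — raise k to concentrate. Iterating converges to k ≈ 7.56.
Then θ = 14.9/(7.56−1) ≈ 2.27.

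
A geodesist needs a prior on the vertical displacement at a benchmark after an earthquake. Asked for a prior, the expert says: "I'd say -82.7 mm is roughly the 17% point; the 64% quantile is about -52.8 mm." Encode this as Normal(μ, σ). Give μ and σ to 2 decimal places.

μ = -60.97, σ = 22.78

For Normal(μ,σ), the p-quantile is μ + z_p·σ. Here z_{0.17} = -0.9542, z_{0.64} = 0.3585.
So -82.7 = μ − 0.9542σ and -52.8 = μ + 0.3585σ.
Subtracting: σ = (-52.8 − -82.7)/(0.3585 − (-0.9542)) = 22.78.
Then μ = -82.7 − (-0.9542)·22.78 = -60.97.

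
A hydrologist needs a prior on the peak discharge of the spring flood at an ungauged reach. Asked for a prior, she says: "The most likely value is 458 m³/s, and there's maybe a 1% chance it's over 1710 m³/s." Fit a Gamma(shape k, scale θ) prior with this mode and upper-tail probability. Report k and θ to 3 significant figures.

Gamma(k,θ) with k>1 has mode (k−1)θ, so θ = 458/(k−1).
Need P(X < 1710) = 0.99 with θ tied to k this way. Start at k = 2, θ = 458: P(X<1710) ≈ 0.887.
Too low — raise k to concentrate. Iterating converges to k ≈ 3.45.
Then θ = 458/(3.45−1) ≈ 187.

k ≈ 3.45, θ ≈ 187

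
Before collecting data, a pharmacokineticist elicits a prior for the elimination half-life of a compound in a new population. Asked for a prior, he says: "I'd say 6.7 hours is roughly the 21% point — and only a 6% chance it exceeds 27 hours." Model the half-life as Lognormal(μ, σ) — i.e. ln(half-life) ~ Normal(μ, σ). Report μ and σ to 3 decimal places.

μ ≈ 2.378, σ ≈ 0.590

If T ~ Lognormal(μ,σ) then ln T ~ Normal(μ,σ), so the p-quantile of ln T is μ + z_p·σ.
ln(6.7) = 1.902 and ln(27) = 3.296; z_{0.21} = -0.8064, z_{0.94} = 1.555.
σ = (3.296 − 1.902)/(1.555 − (-0.8064)) = 0.590.
μ = 1.902 − (-0.8064)·0.590 = 2.378.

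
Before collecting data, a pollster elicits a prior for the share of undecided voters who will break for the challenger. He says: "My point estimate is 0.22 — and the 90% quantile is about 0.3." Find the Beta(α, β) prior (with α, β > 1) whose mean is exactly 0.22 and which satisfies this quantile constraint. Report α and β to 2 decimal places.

α ≈ 10.17, β ≈ 36.07

With mean 0.22 fixed, write α = 0.22s, β = 0.78s where s = α+β.
Need P(θ < 0.3) = 0.9 under Beta(0.22s, 0.78s). Normal approximation: (q−m)/√(m(1−m)/s) ≈ z_{0.9} = 1.28, so s ≈ 0.22·0.78·(1.28)²/(0.3−0.22)² = 44.0.
At s = 44.0: P(θ<0.3) ≈ 0.895. Adjusting to match 0.9 gives s ≈ 46.24.
So α = 0.22·46.24 ≈ 10.17, β = 0.78·46.24 ≈ 36.07.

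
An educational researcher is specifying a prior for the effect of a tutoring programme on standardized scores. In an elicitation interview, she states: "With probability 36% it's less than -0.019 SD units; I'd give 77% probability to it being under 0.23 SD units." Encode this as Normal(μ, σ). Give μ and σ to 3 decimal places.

For Normal(μ,σ), the p-quantile is μ + z_p·σ. Here z_{0.36} = -0.3585, z_{0.77} = 0.7388.
So -0.019 = μ − 0.3585σ and 0.23 = μ + 0.7388σ.
Subtracting: σ = (0.23 − -0.019)/(0.7388 − (-0.3585)) = 0.227.
Then μ = -0.019 − (-0.3585)·0.227 = 0.062.

μ = 0.062, σ = 0.227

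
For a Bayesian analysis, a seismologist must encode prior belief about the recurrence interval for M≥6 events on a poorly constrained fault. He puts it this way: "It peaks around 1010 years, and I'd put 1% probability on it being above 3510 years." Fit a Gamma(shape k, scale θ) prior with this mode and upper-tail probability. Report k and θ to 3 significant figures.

Gamma(k,θ) with k>1 has mode (k−1)θ, so θ = 1010/(k−1).
Need P(X < 3510) = 0.99 with θ tied to k this way. Start at k = 2, θ = 1010: P(X<3510) ≈ 0.861.
Too low — raise k to concentrate. Iterating converges to k ≈ 3.8.
Then θ = 1010/(3.8−1) ≈ 361.

k ≈ 3.8, θ ≈ 361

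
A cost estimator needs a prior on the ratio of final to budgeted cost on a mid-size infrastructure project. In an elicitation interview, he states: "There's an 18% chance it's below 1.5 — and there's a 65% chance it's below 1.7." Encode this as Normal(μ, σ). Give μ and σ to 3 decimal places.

μ = 1.641, σ = 0.154

For Normal(μ,σ), the p-quantile is μ + z_p·σ. Here z_{0.18} = -0.9154, z_{0.65} = 0.3853.
So 1.5 = μ − 0.9154σ and 1.7 = μ + 0.3853σ.
Subtracting: σ = (1.7 − 1.5)/(0.3853 − (-0.9154)) = 0.154.
Then μ = 1.5 − (-0.9154)·0.154 = 1.641.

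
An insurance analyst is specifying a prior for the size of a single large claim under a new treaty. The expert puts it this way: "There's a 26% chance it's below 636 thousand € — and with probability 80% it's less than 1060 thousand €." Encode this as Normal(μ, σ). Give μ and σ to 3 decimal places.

μ = 819.693, σ = 285.528

The p-quantile of Normal(μ,σ) is μ + z_p·σ, with z_{0.26} = -0.6433 and z_{0.8} = 0.8416.
Eliminate σ: μ = (z₂·x₁ − z₁·x₂)/(z₂ − z₁) = (0.8416·636 − (-0.6433)·1060)/1.485 = 819.693.
Then σ = (x₂ − x₁)/(z₂ − z₁) = (1060 − 636)/1.485 = 285.528.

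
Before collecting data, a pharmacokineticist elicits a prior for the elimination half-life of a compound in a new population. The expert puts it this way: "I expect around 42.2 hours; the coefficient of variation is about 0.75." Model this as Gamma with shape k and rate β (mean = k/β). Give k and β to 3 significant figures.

k ≈ 1.78, β ≈ 0.0421

For Gamma(k, rate β): mean = k/β, variance = k/β², so CV = 1/√k.
CV = 0.75, hence k = 1/CV² = 1.78.
Then β = k/mean = 1.78/42.2 = 0.0421.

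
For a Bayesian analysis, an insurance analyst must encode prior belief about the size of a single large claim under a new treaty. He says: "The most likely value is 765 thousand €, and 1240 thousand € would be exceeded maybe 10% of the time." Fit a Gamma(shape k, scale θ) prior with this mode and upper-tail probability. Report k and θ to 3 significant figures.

k ≈ 9.07, θ ≈ 94.8

Gamma(k,θ) with k>1 has mode (k−1)θ, so θ = 765/(k−1).
Need P(X < 1240) = 0.9 with θ tied to k this way. Start at k = 2, θ = 765: P(X<1240) ≈ 0.482.
Too low — raise k to concentrate. Iterating converges to k ≈ 9.07.
Then θ = 765/(9.07−1) ≈ 94.8.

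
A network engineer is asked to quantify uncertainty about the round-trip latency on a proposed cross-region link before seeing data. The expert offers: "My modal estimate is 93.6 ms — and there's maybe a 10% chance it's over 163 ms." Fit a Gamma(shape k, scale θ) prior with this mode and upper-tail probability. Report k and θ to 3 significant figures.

k ≈ 7.17, θ ≈ 15.2

Gamma(k,θ) with k>1 has mode (k−1)θ, so θ = 93.6/(k−1).
Need P(X < 163) = 0.9 with θ tied to k this way. Start at k = 2, θ = 93.6: P(X<163) ≈ 0.520.
Too low — raise k to concentrate. Iterating converges to k ≈ 7.17.
Then θ = 93.6/(7.17−1) ≈ 15.2.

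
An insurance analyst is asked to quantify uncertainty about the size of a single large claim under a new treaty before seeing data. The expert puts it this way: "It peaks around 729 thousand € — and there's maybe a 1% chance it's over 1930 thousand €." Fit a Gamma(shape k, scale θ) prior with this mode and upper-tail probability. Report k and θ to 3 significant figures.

Gamma(k,θ) with k>1 has mode (k−1)θ, so θ = 729/(k−1).
Need P(X < 1930) = 0.99 with θ tied to k this way. Start at k = 2, θ = 729: P(X<1930) ≈ 0.742.
Too low — raise k to concentrate. Iterating converges to k ≈ 5.89.
Then θ = 729/(5.89−1) ≈ 149.

k ≈ 5.89, θ ≈ 149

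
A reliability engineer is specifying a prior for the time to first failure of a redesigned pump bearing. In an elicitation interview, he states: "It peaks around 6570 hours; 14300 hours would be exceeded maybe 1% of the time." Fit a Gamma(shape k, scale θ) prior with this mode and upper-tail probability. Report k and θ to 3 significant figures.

k ≈ 8.99, θ ≈ 823

Gamma(k,θ) with k>1 has mode (k−1)θ, so θ = 6570/(k−1).
Need P(X < 14300) = 0.99 with θ tied to k this way. Start at k = 2, θ = 6570: P(X<14300) ≈ 0.640.
Too low — raise k to concentrate. Iterating converges to k ≈ 8.99.
Then θ = 6570/(8.99−1) ≈ 823.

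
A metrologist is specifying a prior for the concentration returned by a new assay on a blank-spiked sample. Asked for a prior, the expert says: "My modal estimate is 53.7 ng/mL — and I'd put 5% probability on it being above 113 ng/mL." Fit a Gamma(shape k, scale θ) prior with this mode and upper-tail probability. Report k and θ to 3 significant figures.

k ≈ 5.99, θ ≈ 10.8

Gamma(k,θ) with k>1 has mode (k−1)θ, so θ = 53.7/(k−1).
Need P(X < 113) = 0.95 with θ tied to k this way. Start at k = 2, θ = 53.7: P(X<113) ≈ 0.621.
Too low — raise k to concentrate. Iterating converges to k ≈ 5.99.
Then θ = 53.7/(5.99−1) ≈ 10.8.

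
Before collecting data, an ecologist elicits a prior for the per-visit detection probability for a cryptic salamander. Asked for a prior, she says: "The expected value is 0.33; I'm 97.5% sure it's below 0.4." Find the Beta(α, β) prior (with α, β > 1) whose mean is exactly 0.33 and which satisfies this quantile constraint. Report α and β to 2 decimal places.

With mean 0.33 fixed, write α = 0.33s, β = 0.67s where s = α+β.
Need P(θ < 0.4) = 0.975 under Beta(0.33s, 0.67s). Normal approximation: (q−m)/√(m(1−m)/s) ≈ z_{0.975} = 1.96, so s ≈ 0.33·0.67·(1.96)²/(0.4−0.33)² = 173.3.
At s = 173.3: P(θ<0.4) ≈ 0.972. Adjusting to match 0.975 gives s ≈ 180.98.
So α = 0.33·180.98 ≈ 59.72, β = 0.67·180.98 ≈ 121.25.

α ≈ 59.72, β ≈ 121.25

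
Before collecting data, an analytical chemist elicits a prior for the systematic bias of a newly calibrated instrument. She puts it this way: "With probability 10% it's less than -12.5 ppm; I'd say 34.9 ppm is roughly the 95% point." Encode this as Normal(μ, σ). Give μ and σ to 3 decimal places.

μ = 8.258, σ = 16.197

The p-quantile of Normal(μ,σ) is μ + z_p·σ, with z_{0.1} = -1.282 and z_{0.95} = 1.645.
Eliminate σ: μ = (z₂·x₁ − z₁·x₂)/(z₂ − z₁) = (1.645·-12.5 − (-1.282)·34.9)/2.926 = 8.258.
Then σ = (x₂ − x₁)/(z₂ − z₁) = (34.9 − -12.5)/2.926 = 16.197.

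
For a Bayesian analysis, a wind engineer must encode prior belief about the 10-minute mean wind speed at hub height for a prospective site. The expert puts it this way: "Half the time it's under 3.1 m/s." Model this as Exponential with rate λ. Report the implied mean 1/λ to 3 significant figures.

mean ≈ 4.47 m/s

Exponential median = ln 2 / λ, so λ = ln 2 / 3.1 = 0.224.
Mean = 1/λ = 4.47 m/s.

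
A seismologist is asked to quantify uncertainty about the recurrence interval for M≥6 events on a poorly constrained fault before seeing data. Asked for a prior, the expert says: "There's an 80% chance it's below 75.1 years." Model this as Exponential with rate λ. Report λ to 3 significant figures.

λ ≈ 0.0214

P(T < 75.1) = 1 − e^(−λ·75.1) = 0.8, so λ = −ln(1−0.8)/75.1 = −ln(0.2)/75.1 = 0.0214.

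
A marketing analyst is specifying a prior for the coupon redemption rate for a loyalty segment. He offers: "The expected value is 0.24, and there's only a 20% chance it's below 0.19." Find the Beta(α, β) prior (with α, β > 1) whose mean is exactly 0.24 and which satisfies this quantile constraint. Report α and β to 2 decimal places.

α ≈ 12.78, β ≈ 40.47

With mean 0.24 fixed, write α = 0.24s, β = 0.76s where s = α+β.
Need P(θ < 0.19) = 0.2 under Beta(0.24s, 0.76s). Normal approximation: (q−m)/√(m(1−m)/s) ≈ z_{0.2} = -0.842, so s ≈ 0.24·0.76·(-0.842)²/(0.19−0.24)² = 51.7.
At s = 51.7: P(θ<0.19) ≈ 0.204. Adjusting to match 0.2 gives s ≈ 53.25.
So α = 0.24·53.25 ≈ 12.78, β = 0.76·53.25 ≈ 40.47.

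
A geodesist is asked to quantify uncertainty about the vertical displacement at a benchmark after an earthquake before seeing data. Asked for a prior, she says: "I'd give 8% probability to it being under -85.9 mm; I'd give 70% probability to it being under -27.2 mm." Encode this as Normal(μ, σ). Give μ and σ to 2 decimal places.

μ = -43.15, σ = 30.42

For Normal(μ,σ), the p-quantile is μ + z_p·σ. Here z_{0.08} = -1.405, z_{0.7} = 0.5244.
So -85.9 = μ − 1.405σ and -27.2 = μ + 0.5244σ.
Subtracting: σ = (-27.2 − -85.9)/(0.5244 − (-1.405)) = 30.42.
Then μ = -85.9 − (-1.405)·30.42 = -43.15.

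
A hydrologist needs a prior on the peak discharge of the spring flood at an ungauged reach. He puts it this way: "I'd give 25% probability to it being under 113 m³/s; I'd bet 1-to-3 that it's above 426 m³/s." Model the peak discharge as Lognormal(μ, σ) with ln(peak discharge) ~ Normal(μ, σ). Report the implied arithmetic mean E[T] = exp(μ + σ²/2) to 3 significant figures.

E[T] ≈ 356 m³/s

If T ~ Lognormal(μ,σ) then ln T ~ Normal(μ,σ), so the p-quantile of ln T is μ + z_p·σ.
ln(113) = 4.727 and ln(426) = 6.054; z_{0.25} = -0.6745, z_{0.75} = 0.6745.
σ = (6.054 − 4.727)/(0.6745 − (-0.6745)) = 0.984.
μ = 4.727 − (-0.6745)·0.984 = 5.391.
E[T] = exp(μ + σ²/2) = exp(5.391 + 0.4839) = 356 m³/s.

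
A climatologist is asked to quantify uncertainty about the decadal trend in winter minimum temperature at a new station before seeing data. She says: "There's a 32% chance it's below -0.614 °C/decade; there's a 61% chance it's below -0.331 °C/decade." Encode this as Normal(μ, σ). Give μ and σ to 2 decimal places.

The p-quantile of Normal(μ,σ) is μ + z_p·σ, with z_{0.32} = -0.4677 and z_{0.61} = 0.2793.
Eliminate σ: μ = (z₂·x₁ − z₁·x₂)/(z₂ − z₁) = (0.2793·-0.614 − (-0.4677)·-0.331)/0.747 = -0.44.
Then σ = (x₂ − x₁)/(z₂ − z₁) = (-0.331 − -0.614)/0.747 = 0.38.

μ = -0.44, σ = 0.38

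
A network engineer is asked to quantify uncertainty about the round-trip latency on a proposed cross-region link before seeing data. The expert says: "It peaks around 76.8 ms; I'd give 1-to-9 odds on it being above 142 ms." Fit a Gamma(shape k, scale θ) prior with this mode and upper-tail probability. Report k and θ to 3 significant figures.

Gamma(k,θ) with k>1 has mode (k−1)θ, so θ = 76.8/(k−1).
Need P(X < 142) = 0.9 with θ tied to k this way. Start at k = 2, θ = 76.8: P(X<142) ≈ 0.552.
Too low — raise k to concentrate. Iterating converges to k ≈ 6.05.
Then θ = 76.8/(6.05−1) ≈ 15.2.

k ≈ 6.05, θ ≈ 15.2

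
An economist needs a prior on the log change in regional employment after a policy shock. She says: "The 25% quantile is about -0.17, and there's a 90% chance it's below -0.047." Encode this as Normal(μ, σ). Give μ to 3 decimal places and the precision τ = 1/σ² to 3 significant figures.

The p-quantile of Normal(μ,σ) is μ + z_p·σ, with z_{0.25} = -0.6745 and z_{0.9} = 1.282.
Eliminate σ: μ = (z₂·x₁ − z₁·x₂)/(z₂ − z₁) = (1.282·-0.17 − (-0.6745)·-0.047)/1.956 = -0.128.
Then σ = (x₂ − x₁)/(z₂ − z₁) = (-0.047 − -0.17)/1.956 = 0.063.
Precision τ = 1/σ² = 1/0.06288² = 253.

μ = -0.128, τ = 253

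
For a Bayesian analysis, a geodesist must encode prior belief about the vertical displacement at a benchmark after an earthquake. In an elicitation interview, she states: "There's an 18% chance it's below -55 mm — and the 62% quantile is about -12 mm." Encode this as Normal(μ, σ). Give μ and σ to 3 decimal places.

The p-quantile of Normal(μ,σ) is μ + z_p·σ, with z_{0.18} = -0.9154 and z_{0.62} = 0.3055.
Eliminate σ: μ = (z₂·x₁ − z₁·x₂)/(z₂ − z₁) = (0.3055·-55 − (-0.9154)·-12)/1.221 = -22.759.
Then σ = (x₂ − x₁)/(z₂ − z₁) = (-12 − -55)/1.221 = 35.221.

μ = -22.759, σ = 35.221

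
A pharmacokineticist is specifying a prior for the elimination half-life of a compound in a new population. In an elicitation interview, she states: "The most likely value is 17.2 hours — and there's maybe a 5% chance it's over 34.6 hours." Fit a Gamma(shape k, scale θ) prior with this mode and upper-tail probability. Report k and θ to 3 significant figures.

k ≈ 6.67, θ ≈ 3.03

Gamma(k,θ) with k>1 has mode (k−1)θ, so θ = 17.2/(k−1).
Need P(X < 34.6) = 0.95 with θ tied to k this way. Start at k = 2, θ = 17.2: P(X<34.6) ≈ 0.597.
Too low — raise k to concentrate. Iterating converges to k ≈ 6.67.
Then θ = 17.2/(6.67−1) ≈ 3.03.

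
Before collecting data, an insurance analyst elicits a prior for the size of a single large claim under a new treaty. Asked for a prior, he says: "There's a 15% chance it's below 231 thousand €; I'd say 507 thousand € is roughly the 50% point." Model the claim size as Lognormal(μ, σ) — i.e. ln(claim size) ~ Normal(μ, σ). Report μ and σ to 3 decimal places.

μ ≈ 6.229, σ ≈ 0.758

If T ~ Lognormal(μ,σ) then ln T ~ Normal(μ,σ), so the p-quantile of ln T is μ + z_p·σ.
ln(231) = 5.442 and ln(507) = 6.229; z_{0.15} = -1.036, z_{0.5} = 0.
σ = (6.229 − 5.442)/(0 − (-1.036)) = 0.758.
μ = 5.442 − (-1.036)·0.758 = 6.229.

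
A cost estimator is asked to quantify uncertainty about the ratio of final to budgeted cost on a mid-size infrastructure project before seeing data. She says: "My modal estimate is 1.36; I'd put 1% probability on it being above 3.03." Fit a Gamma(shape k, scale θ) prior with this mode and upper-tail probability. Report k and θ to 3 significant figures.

Gamma(k,θ) with k>1 has mode (k−1)θ, so θ = 1.36/(k−1).
Need P(X < 3.03) = 0.99 with θ tied to k this way. Start at k = 2, θ = 1.36: P(X<3.03) ≈ 0.652.
Too low — raise k to concentrate. Iterating converges to k ≈ 8.49.
Then θ = 1.36/(8.49−1) ≈ 0.181.

k ≈ 8.49, θ ≈ 0.181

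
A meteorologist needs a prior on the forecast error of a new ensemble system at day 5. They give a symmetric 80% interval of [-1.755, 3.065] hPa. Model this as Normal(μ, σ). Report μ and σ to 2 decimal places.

A symmetric 80% interval runs μ ± z·σ with z = 1.282.
Half-width = 2.41, so σ = 2.41/1.282 = 1.88.
μ is the interval midpoint, 0.66.

μ = 0.66, σ = 1.88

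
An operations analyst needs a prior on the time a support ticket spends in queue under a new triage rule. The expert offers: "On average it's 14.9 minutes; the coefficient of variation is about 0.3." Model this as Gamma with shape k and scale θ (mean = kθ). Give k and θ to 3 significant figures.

k ≈ 11.1, θ ≈ 1.34

For Gamma(k, scale θ): mean = kθ, variance = kθ², so CV = 1/√k.
CV = 0.3, hence k = 1/CV² = 11.1.
Then θ = mean/k = 14.9/11.1 = 1.34.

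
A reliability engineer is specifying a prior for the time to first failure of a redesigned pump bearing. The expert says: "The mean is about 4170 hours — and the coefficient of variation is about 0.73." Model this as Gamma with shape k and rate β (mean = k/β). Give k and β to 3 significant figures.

For Gamma(k, rate β): mean = k/β, variance = k/β², so CV = 1/√k.
CV = 0.73, hence k = 1/CV² = 1.88.
Then β = k/mean = 1.88/4170 = 0.00045.

k ≈ 1.88, β ≈ 0.00045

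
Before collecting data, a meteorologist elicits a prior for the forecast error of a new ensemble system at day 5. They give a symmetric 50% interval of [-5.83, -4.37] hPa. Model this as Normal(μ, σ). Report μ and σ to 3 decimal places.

A symmetric 50% interval runs μ ± z·σ with z = 0.6745.
Half-width = 0.73, so σ = 0.73/0.6745 = 1.082.
μ is the interval midpoint, -5.100.

μ = -5.100, σ = 1.082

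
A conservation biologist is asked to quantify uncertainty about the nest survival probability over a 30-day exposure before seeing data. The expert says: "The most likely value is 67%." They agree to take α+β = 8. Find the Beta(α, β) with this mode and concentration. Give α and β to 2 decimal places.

α = 5.02, β = 2.98

For α,β > 1 the Beta mode is (α−1)/(α+β−2). With α+β = 8, the mode is (α−1)/6.
Set (α−1)/6 = 0.67 → α = 1 + 0.67·6 = 5.02.
β = 8 − α = 2.98.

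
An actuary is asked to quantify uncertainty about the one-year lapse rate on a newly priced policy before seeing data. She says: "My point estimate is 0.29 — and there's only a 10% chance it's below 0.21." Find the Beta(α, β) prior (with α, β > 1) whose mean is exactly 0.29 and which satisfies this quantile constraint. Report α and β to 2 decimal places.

α ≈ 14.47, β ≈ 35.42

With mean 0.29 fixed, write α = 0.29s, β = 0.71s where s = α+β.
Need P(θ < 0.21) = 0.1 under Beta(0.29s, 0.71s). Normal approximation: (q−m)/√(m(1−m)/s) ≈ z_{0.1} = -1.28, so s ≈ 0.29·0.71·(-1.28)²/(0.21−0.29)² = 52.8.
At s = 52.8: P(θ<0.21) ≈ 0.093. Adjusting to match 0.1 gives s ≈ 49.88.
So α = 0.29·49.88 ≈ 14.47, β = 0.71·49.88 ≈ 35.42.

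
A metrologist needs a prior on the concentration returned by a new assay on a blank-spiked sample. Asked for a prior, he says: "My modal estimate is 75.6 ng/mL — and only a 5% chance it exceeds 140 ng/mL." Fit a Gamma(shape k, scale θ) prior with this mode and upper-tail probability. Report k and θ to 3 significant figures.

Gamma(k,θ) with k>1 has mode (k−1)θ, so θ = 75.6/(k−1).
Need P(X < 140) = 0.95 with θ tied to k this way. Start at k = 2, θ = 75.6: P(X<140) ≈ 0.552.
Too low — raise k to concentrate. Iterating converges to k ≈ 8.33.
Then θ = 75.6/(8.33−1) ≈ 10.3.

k ≈ 8.33, θ ≈ 10.3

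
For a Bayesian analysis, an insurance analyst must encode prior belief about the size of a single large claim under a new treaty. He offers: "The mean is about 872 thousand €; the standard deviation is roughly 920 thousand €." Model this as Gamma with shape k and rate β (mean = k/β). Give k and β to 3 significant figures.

For Gamma(k, rate β): mean = k/β, variance = k/β², so CV = 1/√k.
CV = SD/mean = 920/872 = 1.055, hence k = 1/CV² = 0.898.
Then β = k/mean = 0.898/872 = 0.00103.

k ≈ 0.898, β ≈ 0.00103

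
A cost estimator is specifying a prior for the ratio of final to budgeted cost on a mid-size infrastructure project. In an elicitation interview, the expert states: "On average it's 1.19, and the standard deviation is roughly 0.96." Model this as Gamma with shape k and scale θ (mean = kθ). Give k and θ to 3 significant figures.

k ≈ 1.54, θ ≈ 0.774

For Gamma(k, scale θ): mean = kθ, variance = kθ², so CV = 1/√k.
CV = SD/mean = 0.96/1.19 = 0.8067, hence k = 1/CV² = 1.54.
Then θ = mean/k = 1.19/1.54 = 0.774.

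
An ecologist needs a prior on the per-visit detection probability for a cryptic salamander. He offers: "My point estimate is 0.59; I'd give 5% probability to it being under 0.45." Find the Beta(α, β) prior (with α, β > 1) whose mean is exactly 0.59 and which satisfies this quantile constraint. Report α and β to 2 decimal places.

With mean 0.59 fixed, write α = 0.59s, β = 0.41s where s = α+β.
Need P(θ < 0.45) = 0.05 under Beta(0.59s, 0.41s). Normal approximation: (q−m)/√(m(1−m)/s) ≈ z_{0.05} = -1.64, so s ≈ 0.59·0.41·(-1.64)²/(0.45−0.59)² = 33.4.
At s = 33.4: P(θ<0.45) ≈ 0.051. Adjusting to match 0.05 gives s ≈ 33.99.
So α = 0.59·33.99 ≈ 20.05, β = 0.41·33.99 ≈ 13.94.

α ≈ 20.05, β ≈ 13.94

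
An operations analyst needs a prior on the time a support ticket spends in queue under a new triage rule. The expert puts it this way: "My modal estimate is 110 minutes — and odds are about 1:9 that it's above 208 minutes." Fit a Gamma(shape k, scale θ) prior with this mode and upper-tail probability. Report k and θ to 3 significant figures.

Gamma(k,θ) with k>1 has mode (k−1)θ, so θ = 110/(k−1).
Need P(X < 208) = 0.9 with θ tied to k this way. Start at k = 2, θ = 110: P(X<208) ≈ 0.564.
Too low — raise k to concentrate. Iterating converges to k ≈ 5.71.
Then θ = 110/(5.71−1) ≈ 23.4.

k ≈ 5.71, θ ≈ 23.4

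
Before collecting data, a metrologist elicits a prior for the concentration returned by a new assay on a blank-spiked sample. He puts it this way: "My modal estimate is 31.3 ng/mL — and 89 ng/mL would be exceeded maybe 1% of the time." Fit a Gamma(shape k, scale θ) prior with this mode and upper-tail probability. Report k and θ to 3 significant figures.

k ≈ 5.17, θ ≈ 7.5

Gamma(k,θ) with k>1 has mode (k−1)θ, so θ = 31.3/(k−1).
Need P(X < 89) = 0.99 with θ tied to k this way. Start at k = 2, θ = 31.3: P(X<89) ≈ 0.776.
Too low — raise k to concentrate. Iterating converges to k ≈ 5.17.
Then θ = 31.3/(5.17−1) ≈ 7.5.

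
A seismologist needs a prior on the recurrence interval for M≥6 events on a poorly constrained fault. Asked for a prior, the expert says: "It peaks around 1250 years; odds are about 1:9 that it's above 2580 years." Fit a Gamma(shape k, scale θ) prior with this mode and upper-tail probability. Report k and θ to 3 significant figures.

Gamma(k,θ) with k>1 has mode (k−1)θ, so θ = 1250/(k−1).
Need P(X < 2580) = 0.9 with θ tied to k this way. Start at k = 2, θ = 1250: P(X<2580) ≈ 0.611.
Too low — raise k to concentrate. Iterating converges to k ≈ 4.66.
Then θ = 1250/(4.66−1) ≈ 342.

k ≈ 4.66, θ ≈ 342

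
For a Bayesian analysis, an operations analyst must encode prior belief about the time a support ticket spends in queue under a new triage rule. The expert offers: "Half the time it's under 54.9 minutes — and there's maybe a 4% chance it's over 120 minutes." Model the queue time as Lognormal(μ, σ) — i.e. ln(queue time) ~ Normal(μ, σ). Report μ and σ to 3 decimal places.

If T ~ Lognormal(μ,σ) then ln T ~ Normal(μ,σ), so the p-quantile of ln T is μ + z_p·σ.
ln(54.9) = 4.006 and ln(120) = 4.787; z_{0.5} = 0, z_{0.96} = 1.751.
σ = (4.787 − 4.006)/(1.751 − (0)) = 0.447.
μ = 4.006 − (0)·0.447 = 4.006.

μ ≈ 4.006, σ ≈ 0.447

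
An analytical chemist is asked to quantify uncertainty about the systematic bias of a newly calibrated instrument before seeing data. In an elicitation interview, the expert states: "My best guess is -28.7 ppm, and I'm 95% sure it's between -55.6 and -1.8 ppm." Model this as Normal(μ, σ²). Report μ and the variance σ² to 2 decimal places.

μ = -28.70, σ² = 188.37

A symmetric 95% interval runs μ ± z·σ with z = 1.96.
Half-width = 26.9, so σ = 26.9/1.96 = 13.725 and σ² = 188.37.
μ is the stated best guess, -28.70.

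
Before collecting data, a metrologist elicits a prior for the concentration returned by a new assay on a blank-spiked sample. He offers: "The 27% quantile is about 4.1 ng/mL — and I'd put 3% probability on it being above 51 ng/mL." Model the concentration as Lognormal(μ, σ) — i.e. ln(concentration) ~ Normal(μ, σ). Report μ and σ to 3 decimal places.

μ ≈ 2.030, σ ≈ 1.011

If T ~ Lognormal(μ,σ) then ln T ~ Normal(μ,σ), so the p-quantile of ln T is μ + z_p·σ.
ln(4.1) = 1.411 and ln(51) = 3.932; z_{0.27} = -0.6128, z_{0.97} = 1.881.
σ = (3.932 − 1.411)/(1.881 − (-0.6128)) = 1.011.
μ = 1.411 − (-0.6128)·1.011 = 2.030.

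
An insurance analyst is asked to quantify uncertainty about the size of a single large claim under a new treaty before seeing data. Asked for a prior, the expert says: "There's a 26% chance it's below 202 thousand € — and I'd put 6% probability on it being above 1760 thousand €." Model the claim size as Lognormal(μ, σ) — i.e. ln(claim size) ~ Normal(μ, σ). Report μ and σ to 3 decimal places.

μ ≈ 5.942, σ ≈ 0.985

If T ~ Lognormal(μ,σ) then ln T ~ Normal(μ,σ), so the p-quantile of ln T is μ + z_p·σ.
ln(202) = 5.308 and ln(1760) = 7.473; z_{0.26} = -0.6433, z_{0.94} = 1.555.
σ = (7.473 − 5.308)/(1.555 − (-0.6433)) = 0.985.
μ = 5.308 − (-0.6433)·0.985 = 5.942.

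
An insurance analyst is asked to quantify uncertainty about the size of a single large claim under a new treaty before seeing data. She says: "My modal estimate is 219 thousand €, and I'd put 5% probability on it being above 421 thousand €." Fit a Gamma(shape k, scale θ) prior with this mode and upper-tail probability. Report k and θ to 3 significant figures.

Gamma(k,θ) with k>1 has mode (k−1)θ, so θ = 219/(k−1).
Need P(X < 421) = 0.95 with θ tied to k this way. Start at k = 2, θ = 219: P(X<421) ≈ 0.573.
Too low — raise k to concentrate. Iterating converges to k ≈ 7.5.
Then θ = 219/(7.5−1) ≈ 33.7.

k ≈ 7.5, θ ≈ 33.7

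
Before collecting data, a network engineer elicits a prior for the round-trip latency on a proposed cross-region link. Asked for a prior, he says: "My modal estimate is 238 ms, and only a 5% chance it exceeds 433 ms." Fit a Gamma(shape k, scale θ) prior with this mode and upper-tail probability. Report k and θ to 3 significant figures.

Gamma(k,θ) with k>1 has mode (k−1)θ, so θ = 238/(k−1).
Need P(X < 433) = 0.95 with θ tied to k this way. Start at k = 2, θ = 238: P(X<433) ≈ 0.543.
Too low — raise k to concentrate. Iterating converges to k ≈ 8.78.
Then θ = 238/(8.78−1) ≈ 30.6.

k ≈ 8.78, θ ≈ 30.6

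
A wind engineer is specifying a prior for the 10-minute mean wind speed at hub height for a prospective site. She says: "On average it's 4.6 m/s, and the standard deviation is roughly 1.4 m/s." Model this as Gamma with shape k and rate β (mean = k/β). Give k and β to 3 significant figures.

For Gamma(k, rate β): mean = k/β, variance = k/β², so CV = 1/√k.
CV = SD/mean = 1.4/4.6 = 0.3043, hence k = 1/CV² = 10.8.
Then β = k/mean = 10.8/4.6 = 2.35.

k ≈ 10.8, β ≈ 2.35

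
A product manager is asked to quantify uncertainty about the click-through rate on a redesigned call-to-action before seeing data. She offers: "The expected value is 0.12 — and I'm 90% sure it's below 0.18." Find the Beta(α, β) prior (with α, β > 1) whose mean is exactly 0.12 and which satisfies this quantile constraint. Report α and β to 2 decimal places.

With mean 0.12 fixed, write α = 0.12s, β = 0.88s where s = α+β.
Need P(θ < 0.18) = 0.9 under Beta(0.12s, 0.88s). Normal approximation: (q−m)/√(m(1−m)/s) ≈ z_{0.9} = 1.28, so s ≈ 0.12·0.88·(1.28)²/(0.18−0.12)² = 48.2.
At s = 48.2: P(θ<0.18) ≈ 0.893. Adjusting to match 0.9 gives s ≈ 51.78.
So α = 0.12·51.78 ≈ 6.21, β = 0.88·51.78 ≈ 45.57.

α ≈ 6.21, β ≈ 45.57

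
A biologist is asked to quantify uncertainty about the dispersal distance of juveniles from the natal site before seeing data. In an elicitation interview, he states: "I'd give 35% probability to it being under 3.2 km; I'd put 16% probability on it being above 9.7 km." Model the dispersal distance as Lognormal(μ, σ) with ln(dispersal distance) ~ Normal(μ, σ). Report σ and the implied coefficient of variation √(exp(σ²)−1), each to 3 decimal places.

If T ~ Lognormal(μ,σ) then ln T ~ Normal(μ,σ), so the p-quantile of ln T is μ + z_p·σ.
ln(3.2) = 1.163 and ln(9.7) = 2.272; z_{0.35} = -0.3853, z_{0.84} = 0.9945.
σ = (2.272 − 1.163)/(0.9945 − (-0.3853)) = 0.804.
μ = 1.163 − (-0.3853)·0.804 = 1.473.
CV = √(exp(σ²)−1) = √(exp(0.6460)−1) = 0.953.

σ ≈ 0.804, CV ≈ 0.953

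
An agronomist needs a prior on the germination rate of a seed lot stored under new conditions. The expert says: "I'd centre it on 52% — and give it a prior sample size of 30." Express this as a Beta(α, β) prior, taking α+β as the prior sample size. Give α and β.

α = 15.6, β = 14.4

Under the effective-sample-size interpretation, Beta(α, β) has prior mean α/(α+β) and prior sample size α+β.
So α+β = 30 and α/(α+β) = 0.52, giving α = 0.52·30 = 15.6 and β = 30 − 15.6 = 14.4.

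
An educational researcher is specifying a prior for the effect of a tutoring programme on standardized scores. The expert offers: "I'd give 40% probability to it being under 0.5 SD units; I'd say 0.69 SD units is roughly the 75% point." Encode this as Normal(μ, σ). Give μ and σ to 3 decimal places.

μ = 0.552, σ = 0.205

For Normal(μ,σ), the p-quantile is μ + z_p·σ. Here z_{0.4} = -0.2533, z_{0.75} = 0.6745.
So 0.5 = μ − 0.2533σ and 0.69 = μ + 0.6745σ.
Subtracting: σ = (0.69 − 0.5)/(0.6745 − (-0.2533)) = 0.205.
Then μ = 0.5 − (-0.2533)·0.205 = 0.552.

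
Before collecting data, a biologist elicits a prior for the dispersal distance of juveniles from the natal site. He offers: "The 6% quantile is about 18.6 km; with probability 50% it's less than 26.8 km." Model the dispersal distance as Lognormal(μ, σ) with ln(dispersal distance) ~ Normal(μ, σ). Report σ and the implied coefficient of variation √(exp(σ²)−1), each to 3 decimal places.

σ ≈ 0.235, CV ≈ 0.238

If T ~ Lognormal(μ,σ) then ln T ~ Normal(μ,σ), so the p-quantile of ln T is μ + z_p·σ.
ln(18.6) = 2.923 and ln(26.8) = 3.288; z_{0.06} = -1.555, z_{0.5} = 0.
σ = (3.288 − 2.923)/(0 − (-1.555)) = 0.235.
μ = 2.923 − (-1.555)·0.235 = 3.288.
CV = √(exp(σ²)−1) = √(exp(0.0552)−1) = 0.238.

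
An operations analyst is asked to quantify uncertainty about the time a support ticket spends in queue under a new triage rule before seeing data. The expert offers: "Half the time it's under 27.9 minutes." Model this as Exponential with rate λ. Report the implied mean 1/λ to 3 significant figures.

mean ≈ 40.3 minutes

Exponential median = ln 2 / λ, so λ = ln 2 / 27.9 = 0.0248.
Mean = 1/λ = 40.3 minutes.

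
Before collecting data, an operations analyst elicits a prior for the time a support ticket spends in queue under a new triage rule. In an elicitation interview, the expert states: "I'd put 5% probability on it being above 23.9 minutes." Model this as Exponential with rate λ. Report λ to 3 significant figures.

P(T > 23.9) = e^(−λ·23.9) = 0.05, so λ = −ln(0.05)/23.9 = 0.125.

λ ≈ 0.125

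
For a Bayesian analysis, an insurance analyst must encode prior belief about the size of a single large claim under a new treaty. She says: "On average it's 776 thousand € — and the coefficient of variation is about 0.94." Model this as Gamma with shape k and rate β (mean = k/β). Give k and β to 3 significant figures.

For Gamma(k, rate β): mean = k/β, variance = k/β², so CV = 1/√k.
CV = 0.94, hence k = 1/CV² = 1.13.
Then β = k/mean = 1.13/776 = 0.00146.

k ≈ 1.13, β ≈ 0.00146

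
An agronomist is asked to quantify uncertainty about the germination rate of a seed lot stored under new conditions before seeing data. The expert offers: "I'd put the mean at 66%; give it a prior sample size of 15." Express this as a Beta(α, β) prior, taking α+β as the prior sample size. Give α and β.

Under the effective-sample-size interpretation, Beta(α, β) has prior mean α/(α+β) and prior sample size α+β.
So α+β = 15 and α/(α+β) = 0.66, giving α = 0.66·15 = 9.9 and β = 15 − 9.9 = 5.1.

α = 9.9, β = 5.1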